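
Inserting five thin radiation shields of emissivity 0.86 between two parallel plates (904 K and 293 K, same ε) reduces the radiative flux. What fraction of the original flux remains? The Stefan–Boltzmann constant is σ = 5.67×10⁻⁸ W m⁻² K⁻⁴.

ratio ≈ 0.167

With N identical shields there are N+1 = 6 gaps in series, each with the same radiative resistance, so the flux falls to 1/(N+1) of its unshielded value.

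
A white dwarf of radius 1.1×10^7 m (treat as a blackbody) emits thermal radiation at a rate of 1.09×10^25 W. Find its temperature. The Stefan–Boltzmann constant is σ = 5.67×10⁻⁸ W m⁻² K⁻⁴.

T ≈ 18900 K

A = 4πr² = 4π × (1.1×10^7)² = 1.52×10^15 m².
From P = σAT⁴, T = (P / σA)^(1/4) = (1.09×10^25 / (5.67×10⁻⁸ × 1.52×10^15))^(1/4).
T = (1.26×10^17)^(1/4) = 18900 K.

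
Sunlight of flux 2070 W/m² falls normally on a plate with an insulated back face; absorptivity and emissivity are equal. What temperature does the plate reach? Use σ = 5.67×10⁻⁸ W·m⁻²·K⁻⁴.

T ≈ 437 K

Absorbed flux αS = emitted flux εσT⁴ (one radiating face); with α = ε, T = (S/σ)^(1/4).
T = (2070 / 5.67×10⁻⁸)^(1/4) = (3.65×10^10)^(1/4).
T = 437 K.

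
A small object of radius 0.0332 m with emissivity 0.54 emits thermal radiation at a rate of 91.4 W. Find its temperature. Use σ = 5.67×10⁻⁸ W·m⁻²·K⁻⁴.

T ≈ 681 K

A = 4πr² = 4π × (0.0332)² = 0.0139 m².
From P = εσAT⁴, T = (P / εσA)^(1/4) = (91.4 / (0.54 × 5.67×10⁻⁸ × 0.0139))^(1/4).
T = (2.16×10^11)^(1/4) = 681 K.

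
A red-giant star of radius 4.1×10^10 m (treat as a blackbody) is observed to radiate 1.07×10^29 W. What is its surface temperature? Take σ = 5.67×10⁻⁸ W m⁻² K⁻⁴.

A = 4πr² = 4π × (4.1×10^10)² = 2.11×10^22 m².
From P = σAT⁴, T = (P / σA)^(1/4) = (1.07×10^29 / (5.67×10⁻⁸ × 2.11×10^22))^(1/4).
T = (8.93×10^13)^(1/4) = 3070 K.

T ≈ 3070 K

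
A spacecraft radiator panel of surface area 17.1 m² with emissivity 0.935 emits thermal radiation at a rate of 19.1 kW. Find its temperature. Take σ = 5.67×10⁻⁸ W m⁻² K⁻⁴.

T ≈ 381 K

From P = εσAT⁴, T = (P / εσA)^(1/4) = (19100 / (0.935 × 5.67×10⁻⁸ × 17.1))^(1/4).
T = (2.11×10^10)^(1/4) = 381 K.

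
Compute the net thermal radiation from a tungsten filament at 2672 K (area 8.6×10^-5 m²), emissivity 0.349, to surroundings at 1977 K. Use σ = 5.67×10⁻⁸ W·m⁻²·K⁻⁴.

Q ≈ 60.7 W

Q = εσA(T⁴ − T_s⁴). T⁴ − T_s⁴ = (2672)⁴ − (1977)⁴ = 5.10×10^13 − 1.53×10^13 = 3.57×10^13 K⁴.
Q = 0.349 × 5.67×10⁻⁸ × 8.60×10^-5 × 3.57×10^13 = 60.7 W.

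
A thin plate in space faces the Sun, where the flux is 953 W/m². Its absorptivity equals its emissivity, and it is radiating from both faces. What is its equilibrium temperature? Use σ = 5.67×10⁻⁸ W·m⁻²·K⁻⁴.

Absorbed flux αS = emitted flux 2εσT⁴ per unit area; with α = ε this gives T = (S/2σ)^(1/4).
T = (953 / (2 × 5.67×10⁻⁸))^(1/4) = (8.40×10^9)^(1/4).
T = 303 K.

T ≈ 303 K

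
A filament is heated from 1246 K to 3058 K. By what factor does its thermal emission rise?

ratio ≈ 36.3

P ∝ T⁴, so the ratio is (3058/1246)⁴ = (2.454)⁴ = 36.3.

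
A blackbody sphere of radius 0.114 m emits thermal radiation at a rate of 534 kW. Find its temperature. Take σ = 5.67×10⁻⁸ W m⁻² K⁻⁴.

A = 4πr² = 4π × (0.114)² = 0.163 m².
From P = σAT⁴, T = (P / σA)^(1/4) = (5.34×10^5 / (5.67×10⁻⁸ × 0.163))^(1/4).
T = (5.77×10^13)^(1/4) = 2760 K.

T ≈ 2760 K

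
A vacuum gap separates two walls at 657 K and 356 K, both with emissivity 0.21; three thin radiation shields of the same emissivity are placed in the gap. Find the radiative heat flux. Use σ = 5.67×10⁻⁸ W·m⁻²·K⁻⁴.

q ≈ 283 W/m²

Each of the 4 gaps contributes resistance (2/ε − 1) = 2/0.21 − 1 = 8.524; total = 34.10.
q = σ(T₁⁴ − T₂⁴) / 34.10 = 5.67×10⁻⁸ × 1.70×10^11 / 34.10 = 283 W/m².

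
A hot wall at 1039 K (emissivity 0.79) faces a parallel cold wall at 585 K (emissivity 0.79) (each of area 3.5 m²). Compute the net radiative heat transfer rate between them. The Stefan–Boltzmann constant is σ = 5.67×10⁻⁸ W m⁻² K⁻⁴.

For two large parallel gray plates, q = σ(T₁⁴ − T₂⁴) / (1/ε₁ + 1/ε₂ − 1).
1/ε₁ + 1/ε₂ − 1 = 1/0.79 + 1/0.79 − 1 = 1.532.
T₁⁴ − T₂⁴ = 1.17×10^12 − 1.17×10^11 = 1.05×10^12 K⁴.
q = 5.67×10⁻⁸ × 1.05×10^12 / 1.532 = 38800 W/m².
Q = q·A = 38800 × 3.5 = 1.36×10^5 W.

Q ≈ 1.36×10^5 W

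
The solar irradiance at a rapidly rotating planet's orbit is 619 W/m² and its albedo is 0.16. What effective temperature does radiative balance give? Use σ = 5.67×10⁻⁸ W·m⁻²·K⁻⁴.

Power absorbed = (1−a)S·πR²; power emitted = 4πR²σT⁴. Equating and cancelling πR²:
T = ((1−a)S / 4σ)^(1/4) = (520 / (4 × 5.67×10⁻⁸))^(1/4) = (2.29×10^9)^(1/4).
T = 219 K.

T ≈ 219 K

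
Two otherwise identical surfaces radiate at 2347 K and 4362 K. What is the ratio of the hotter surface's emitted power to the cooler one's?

P ∝ T⁴, so the ratio is (4362/2347)⁴ = (1.859)⁴ = 11.9.

ratio ≈ 11.9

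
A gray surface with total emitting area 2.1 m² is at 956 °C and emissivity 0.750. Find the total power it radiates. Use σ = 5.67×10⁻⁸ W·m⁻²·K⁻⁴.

P ≈ 2.04×10^5 W

956 °C = 1229 K.
Stefan–Boltzmann: P = εσAT⁴ = 0.750 × 5.67×10⁻⁸ × 2.10 × (1229)⁴ = 0.750 × 5.67×10⁻⁸ × 2.10 × 2.28×10^12.
P = 2.04×10^5 W.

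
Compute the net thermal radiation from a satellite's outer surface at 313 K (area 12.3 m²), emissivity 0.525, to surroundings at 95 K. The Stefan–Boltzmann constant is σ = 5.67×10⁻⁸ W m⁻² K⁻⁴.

Q ≈ 3480 W

Q = εσA(T⁴ − T_s⁴). T⁴ − T_s⁴ = (313)⁴ − (95)⁴ = 9.60×10^9 − 8.15×10^7 = 9.52×10^9 K⁴.
Q = 0.525 × 5.67×10⁻⁸ × 12.3 × 9.52×10^9 = 3480 W.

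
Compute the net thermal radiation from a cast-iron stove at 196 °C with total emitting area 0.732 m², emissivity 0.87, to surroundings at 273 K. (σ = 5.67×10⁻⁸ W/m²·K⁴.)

Q ≈ 1550 W

Convert: 196 °C = 469 K.
Q = εσA(T⁴ − T_s⁴). T⁴ − T_s⁴ = (469)⁴ − (273)⁴ = 4.84×10^10 − 5.55×10^9 = 4.28×10^10 K⁴.
Q = 0.87 × 5.67×10⁻⁸ × 0.732 × 4.28×10^10 = 1550 W.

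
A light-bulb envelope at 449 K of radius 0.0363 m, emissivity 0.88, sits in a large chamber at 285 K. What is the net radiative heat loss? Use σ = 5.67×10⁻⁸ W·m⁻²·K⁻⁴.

A = 4πr² = 4π × (0.0363)² = 0.0166 m².
Q = εσA(T⁴ − T_s⁴). T⁴ − T_s⁴ = (449)⁴ − (285)⁴ = 4.06×10^10 − 6.60×10^9 = 3.40×10^10 K⁴.
Q = 0.88 × 5.67×10⁻⁸ × 0.0166 × 3.40×10^10 = 28.1 W.

Q ≈ 28.1 W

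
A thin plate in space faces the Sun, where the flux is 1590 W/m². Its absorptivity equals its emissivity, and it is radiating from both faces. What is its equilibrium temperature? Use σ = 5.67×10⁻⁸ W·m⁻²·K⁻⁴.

Absorbed flux αS = emitted flux 2εσT⁴ per unit area; with α = ε this gives T = (S/2σ)^(1/4).
T = (1590 / (2 × 5.67×10⁻⁸))^(1/4) = (1.40×10^10)^(1/4).
T = 344 K.

T ≈ 344 K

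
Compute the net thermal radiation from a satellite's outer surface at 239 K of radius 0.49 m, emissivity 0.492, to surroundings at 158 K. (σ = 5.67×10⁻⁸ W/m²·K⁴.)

A = 4πr² = 4π × (0.49)² = 3.02 m².
Q = εσA(T⁴ − T_s⁴). T⁴ − T_s⁴ = (239)⁴ − (158)⁴ = 3.26×10^9 − 6.23×10^8 = 2.64×10^9 K⁴.
Q = 0.492 × 5.67×10⁻⁸ × 3.02 × 2.64×10^9 = 222 W.

Q ≈ 222 W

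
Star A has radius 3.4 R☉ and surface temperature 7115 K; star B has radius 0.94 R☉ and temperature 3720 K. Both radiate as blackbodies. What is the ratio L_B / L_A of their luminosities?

L_B/L_A ≈ 5.71×10^-3

L = 4πR²σT⁴ ∝ R²T⁴, so L_B/L_A = (0.94/3.4)² × (3720/7115)⁴ = 0.0764 × 0.0747 = 5.71×10^-3.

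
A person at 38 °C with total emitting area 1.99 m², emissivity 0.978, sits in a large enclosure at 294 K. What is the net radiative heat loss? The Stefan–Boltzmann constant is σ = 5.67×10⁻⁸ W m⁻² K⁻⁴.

Q ≈ 208 W

Convert: 38 °C = 311 K.
Q = εσA(T⁴ − T_s⁴). T⁴ − T_s⁴ = (311)⁴ − (294)⁴ = 9.35×10^9 − 7.47×10^9 = 1.88×10^9 K⁴.
Q = 0.978 × 5.67×10⁻⁸ × 1.99 × 1.88×10^9 = 208 W.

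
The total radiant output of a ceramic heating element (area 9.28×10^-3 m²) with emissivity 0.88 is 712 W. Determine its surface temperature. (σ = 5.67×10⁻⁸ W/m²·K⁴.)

From P = εσAT⁴, T = (P / εσA)^(1/4) = (712 / (0.88 × 5.67×10⁻⁸ × 9.28×10^-3))^(1/4).
T = (1.54×10^12)^(1/4) = 1110 K.

T ≈ 1110 K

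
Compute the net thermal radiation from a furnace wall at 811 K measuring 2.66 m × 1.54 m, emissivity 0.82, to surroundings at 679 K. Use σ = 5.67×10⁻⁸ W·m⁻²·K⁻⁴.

A = 2.66 × 1.54 = 4.10 m².
Q = εσA(T⁴ − T_s⁴). T⁴ − T_s⁴ = (811)⁴ − (679)⁴ = 4.33×10^11 − 2.13×10^11 = 2.20×10^11 K⁴.
Q = 0.82 × 5.67×10⁻⁸ × 4.10 × 2.20×10^11 = 41900 W.

Q ≈ 41900 W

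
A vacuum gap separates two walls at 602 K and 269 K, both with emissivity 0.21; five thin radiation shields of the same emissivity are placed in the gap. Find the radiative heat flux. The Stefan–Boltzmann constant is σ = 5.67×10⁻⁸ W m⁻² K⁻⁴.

q ≈ 140 W/m²

Each of the 6 gaps contributes resistance (2/ε − 1) = 2/0.21 − 1 = 8.524; total = 51.14.
q = σ(T₁⁴ − T₂⁴) / 51.14 = 5.67×10⁻⁸ × 1.26×10^11 / 51.14 = 140 W/m².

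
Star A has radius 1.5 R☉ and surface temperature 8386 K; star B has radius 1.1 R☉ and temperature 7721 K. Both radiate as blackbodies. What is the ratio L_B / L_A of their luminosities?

L_B/L_A ≈ 0.386

L = 4πR²σT⁴ ∝ R²T⁴, so L_B/L_A = (1.1/1.5)² × (7721/8386)⁴ = 0.538 × 0.719 = 0.386.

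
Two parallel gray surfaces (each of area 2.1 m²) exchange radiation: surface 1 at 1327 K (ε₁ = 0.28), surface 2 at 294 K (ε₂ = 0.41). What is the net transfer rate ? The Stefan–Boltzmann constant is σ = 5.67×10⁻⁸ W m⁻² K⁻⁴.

Q ≈ 73500 W

For two large parallel gray plates, q = σ(T₁⁴ − T₂⁴) / (1/ε₁ + 1/ε₂ − 1).
1/ε₁ + 1/ε₂ − 1 = 1/0.28 + 1/0.41 − 1 = 5.010.
T₁⁴ − T₂⁴ = 3.10×10^12 − 7.47×10^9 = 3.09×10^12 K⁴.
q = 5.67×10⁻⁸ × 3.09×10^12 / 5.010 = 35000 W/m².
Q = q·A = 35000 × 2.1 = 73500 W.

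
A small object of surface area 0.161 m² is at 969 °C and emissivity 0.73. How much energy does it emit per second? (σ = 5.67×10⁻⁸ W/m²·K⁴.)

969 °C = 1242 K.
P = εσAT⁴ = 0.73 × 5.67×10⁻⁸ × 0.161 × (1242)⁴ = 0.73 × 5.67×10⁻⁸ × 0.161 × 2.38×10^12.
P = 15900 W.

P ≈ 15900 W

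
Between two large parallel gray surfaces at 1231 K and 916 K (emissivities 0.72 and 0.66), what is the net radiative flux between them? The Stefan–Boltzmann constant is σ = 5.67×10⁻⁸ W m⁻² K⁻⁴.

For two large parallel gray plates, q = σ(T₁⁴ − T₂⁴) / (1/ε₁ + 1/ε₂ − 1).
1/ε₁ + 1/ε₂ − 1 = 1/0.72 + 1/0.66 − 1 = 1.904.
T₁⁴ − T₂⁴ = 2.30×10^12 − 7.04×10^11 = 1.59×10^12 K⁴.
q = 5.67×10⁻⁸ × 1.59×10^12 / 1.904 = 47400 W/m².

q ≈ 47400 W/m²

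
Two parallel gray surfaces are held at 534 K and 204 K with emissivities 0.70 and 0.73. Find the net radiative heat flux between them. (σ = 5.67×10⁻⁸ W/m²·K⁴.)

For two large parallel gray plates, q = σ(T₁⁴ − T₂⁴) / (1/ε₁ + 1/ε₂ − 1).
1/ε₁ + 1/ε₂ − 1 = 1/0.70 + 1/0.73 − 1 = 1.798.
T₁⁴ − T₂⁴ = 8.13×10^10 − 1.73×10^9 = 7.96×10^10 K⁴.
q = 5.67×10⁻⁸ × 7.96×10^10 / 1.798 = 2510 W/m².

q ≈ 2510 W/m²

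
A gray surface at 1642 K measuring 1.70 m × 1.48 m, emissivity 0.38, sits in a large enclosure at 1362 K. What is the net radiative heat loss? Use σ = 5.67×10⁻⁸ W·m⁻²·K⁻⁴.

Q ≈ 2.08×10^5 W

A = 1.70 × 1.48 = 2.52 m².
Q = εσA(T⁴ − T_s⁴). T⁴ − T_s⁴ = (1642)⁴ − (1362)⁴ = 7.27×10^12 − 3.44×10^12 = 3.83×10^12 K⁴.
Q = 0.38 × 5.67×10⁻⁸ × 2.52 × 3.83×10^12 = 2.08×10^5 W.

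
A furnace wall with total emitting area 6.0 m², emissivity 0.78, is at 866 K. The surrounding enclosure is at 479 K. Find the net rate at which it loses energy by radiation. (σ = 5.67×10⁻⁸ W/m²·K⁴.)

Q ≈ 1.35×10^5 W

Q = εσA(T⁴ − T_s⁴). T⁴ − T_s⁴ = (866)⁴ − (479)⁴ = 5.62×10^11 − 5.26×10^10 = 5.10×10^11 K⁴.
Q = 0.78 × 5.67×10⁻⁸ × 6.00 × 5.10×10^11 = 1.35×10^5 W.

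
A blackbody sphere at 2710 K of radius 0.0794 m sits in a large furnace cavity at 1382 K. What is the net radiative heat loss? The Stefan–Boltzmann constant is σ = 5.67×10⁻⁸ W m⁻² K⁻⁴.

A = 4πr² = 4π × (0.0794)² = 0.0792 m².
Q = σA(T⁴ − T_s⁴). T⁴ − T_s⁴ = (2710)⁴ − (1382)⁴ = 5.39×10^13 − 3.65×10^12 = 5.03×10^13 K⁴.
Q = 5.67×10⁻⁸ × 0.0792 × 5.03×10^13 = 2.26×10^5 W.

Q ≈ 2.26×10^5 W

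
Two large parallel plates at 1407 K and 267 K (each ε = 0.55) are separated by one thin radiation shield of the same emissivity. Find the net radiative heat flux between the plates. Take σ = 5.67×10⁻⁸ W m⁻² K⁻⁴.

Each of the 2 gaps contributes resistance (2/ε − 1) = 2/0.55 − 1 = 2.636; total = 5.273.
q = σ(T₁⁴ − T₂⁴) / 5.273 = 5.67×10⁻⁸ × 3.91×10^12 / 5.273 = 42100 W/m².

q ≈ 42100 W/m²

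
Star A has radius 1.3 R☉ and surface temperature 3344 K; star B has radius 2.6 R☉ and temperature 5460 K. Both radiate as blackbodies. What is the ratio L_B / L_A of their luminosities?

L = 4πR²σT⁴ ∝ R²T⁴, so L_B/L_A = (2.6/1.3)² × (5460/3344)⁴ = 4.00 × 7.11 = 28.4.

L_B/L_A ≈ 28.4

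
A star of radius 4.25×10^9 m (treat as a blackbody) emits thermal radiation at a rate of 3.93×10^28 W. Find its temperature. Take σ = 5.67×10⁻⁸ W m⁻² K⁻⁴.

T ≈ 7430 K

A = 4πr² = 4π × (4.25×10^9)² = 2.27×10^20 m².
From P = σAT⁴, T = (P / σA)^(1/4) = (3.93×10^28 / (5.67×10⁻⁸ × 2.27×10^20))^(1/4).
T = (3.05×10^15)^(1/4) = 7430 K.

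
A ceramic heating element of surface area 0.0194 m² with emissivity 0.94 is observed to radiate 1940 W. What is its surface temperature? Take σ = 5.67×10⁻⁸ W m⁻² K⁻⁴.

From P = εσAT⁴, T = (P / εσA)^(1/4) = (1940 / (0.94 × 5.67×10⁻⁸ × 0.0194))^(1/4).
T = (1.88×10^12)^(1/4) = 1170 K.

T ≈ 1170 K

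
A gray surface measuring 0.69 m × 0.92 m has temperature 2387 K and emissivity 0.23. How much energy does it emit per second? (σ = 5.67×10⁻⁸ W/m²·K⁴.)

A = 0.69 × 0.92 = 0.635 m².
Stefan–Boltzmann: P = εσAT⁴ = 0.23 × 5.67×10⁻⁸ × 0.635 × (2387)⁴ = 0.23 × 5.67×10⁻⁸ × 0.635 × 3.25×10^13.
P = 2.69×10^5 W.

P ≈ 2.69×10^5 W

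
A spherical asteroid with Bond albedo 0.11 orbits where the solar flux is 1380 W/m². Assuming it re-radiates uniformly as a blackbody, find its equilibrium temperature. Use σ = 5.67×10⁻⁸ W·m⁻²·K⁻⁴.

Power absorbed = (1−a)S·πR²; power emitted = 4πR²σT⁴. Equating and cancelling πR²:
T = ((1−a)S / 4σ)^(1/4) = (1230 / (4 × 5.67×10⁻⁸))^(1/4) = (5.42×10^9)^(1/4).
T = 271 K.

T ≈ 271 K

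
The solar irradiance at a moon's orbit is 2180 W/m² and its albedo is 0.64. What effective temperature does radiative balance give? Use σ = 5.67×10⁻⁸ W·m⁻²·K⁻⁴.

Power absorbed = (1−a)S·πR²; power emitted = 4πR²σT⁴. Equating and cancelling πR²:
T = ((1−a)S / 4σ)^(1/4) = (785 / (4 × 5.67×10⁻⁸))^(1/4) = (3.46×10^9)^(1/4).
T = 243 K.

T ≈ 243 K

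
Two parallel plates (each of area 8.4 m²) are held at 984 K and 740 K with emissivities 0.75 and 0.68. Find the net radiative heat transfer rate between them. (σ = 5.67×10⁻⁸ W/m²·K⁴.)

For two large parallel gray plates, q = σ(T₁⁴ − T₂⁴) / (1/ε₁ + 1/ε₂ − 1).
1/ε₁ + 1/ε₂ − 1 = 1/0.75 + 1/0.68 − 1 = 1.804.
T₁⁴ − T₂⁴ = 9.38×10^11 − 3.00×10^11 = 6.38×10^11 K⁴.
q = 5.67×10⁻⁸ × 6.38×10^11 / 1.804 = 20000 W/m².
Q = q·A = 20000 × 8.4 = 1.68×10^5 W.

Q ≈ 1.68×10^5 W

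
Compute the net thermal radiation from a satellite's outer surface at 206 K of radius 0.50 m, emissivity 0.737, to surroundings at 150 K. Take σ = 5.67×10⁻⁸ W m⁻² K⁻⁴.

A = 4πr² = 4π × (0.50)² = 3.14 m².
Q = εσA(T⁴ − T_s⁴). T⁴ − T_s⁴ = (206)⁴ − (150)⁴ = 1.80×10^9 − 5.06×10^8 = 1.29×10^9 K⁴.
Q = 0.737 × 5.67×10⁻⁸ × 3.14 × 1.29×10^9 = 170 W.

Q ≈ 170 W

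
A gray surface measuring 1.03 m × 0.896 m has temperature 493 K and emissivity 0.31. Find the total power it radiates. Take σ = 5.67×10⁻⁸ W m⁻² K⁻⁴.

P ≈ 958 W

A = 1.03 × 0.896 = 0.923 m².
Stefan–Boltzmann: P = εσAT⁴ = 0.31 × 5.67×10⁻⁸ × 0.923 × (493)⁴ = 0.31 × 5.67×10⁻⁸ × 0.923 × 5.91×10^10.
P = 958 W.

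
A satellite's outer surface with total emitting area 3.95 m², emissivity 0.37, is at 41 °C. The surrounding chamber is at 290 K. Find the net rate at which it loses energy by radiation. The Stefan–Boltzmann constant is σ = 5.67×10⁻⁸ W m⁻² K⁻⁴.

Convert: 41 °C = 314 K.
Q = εσA(T⁴ − T_s⁴). T⁴ − T_s⁴ = (314)⁴ − (290)⁴ = 9.72×10^9 − 7.07×10^9 = 2.65×10^9 K⁴.
Q = 0.37 × 5.67×10⁻⁸ × 3.95 × 2.65×10^9 = 219 W.

Q ≈ 219 W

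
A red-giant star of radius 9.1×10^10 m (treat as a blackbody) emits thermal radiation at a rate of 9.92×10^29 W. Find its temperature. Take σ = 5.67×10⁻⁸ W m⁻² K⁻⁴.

T ≈ 3600 K

A = 4πr² = 4π × (9.1×10^10)² = 1.04×10^23 m².
From P = σAT⁴, T = (P / σA)^(1/4) = (9.92×10^29 / (5.67×10⁻⁸ × 1.04×10^23))^(1/4).
T = (1.68×10^14)^(1/4) = 3600 K.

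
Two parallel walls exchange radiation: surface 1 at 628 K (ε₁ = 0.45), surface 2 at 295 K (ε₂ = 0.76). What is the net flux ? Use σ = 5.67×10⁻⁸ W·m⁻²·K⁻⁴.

q ≈ 3310 W/m²

For two large parallel gray plates, q = σ(T₁⁴ − T₂⁴) / (1/ε₁ + 1/ε₂ − 1).
1/ε₁ + 1/ε₂ − 1 = 1/0.45 + 1/0.76 − 1 = 2.538.
T₁⁴ − T₂⁴ = 1.56×10^11 − 7.57×10^9 = 1.48×10^11 K⁴.
q = 5.67×10⁻⁸ × 1.48×10^11 / 2.538 = 3310 W/m².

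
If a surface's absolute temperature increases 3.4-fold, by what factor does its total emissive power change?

factor ≈ 134

P ∝ T⁴, so the power scales as (3.4)⁴ = 134.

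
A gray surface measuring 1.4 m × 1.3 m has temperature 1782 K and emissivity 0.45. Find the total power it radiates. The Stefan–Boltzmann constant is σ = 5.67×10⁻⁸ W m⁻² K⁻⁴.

A = 1.4 × 1.3 = 1.82 m².
P = εσAT⁴ = 0.45 × 5.67×10⁻⁸ × 1.82 × (1782)⁴ = 0.45 × 5.67×10⁻⁸ × 1.82 × 1.01×10^13.
P = 4.68×10^5 W.

P ≈ 4.68×10^5 W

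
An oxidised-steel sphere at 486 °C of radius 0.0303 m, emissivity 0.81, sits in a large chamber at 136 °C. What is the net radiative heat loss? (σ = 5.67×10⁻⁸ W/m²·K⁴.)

Q ≈ 161 W

A = 4πr² = 4π × (0.0303)² = 0.0115 m².
Convert: 486 °C = 759 K; 136 °C = 409 K.
Q = εσA(T⁴ − T_s⁴). T⁴ − T_s⁴ = (759)⁴ − (409)⁴ = 3.32×10^11 − 2.80×10^10 = 3.04×10^11 K⁴.
Q = 0.81 × 5.67×10⁻⁸ × 0.0115 × 3.04×10^11 = 161 W.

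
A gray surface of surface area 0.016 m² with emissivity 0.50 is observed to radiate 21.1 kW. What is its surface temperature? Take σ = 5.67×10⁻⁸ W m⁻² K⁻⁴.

T ≈ 2610 K

From P = εσAT⁴, T = (P / εσA)^(1/4) = (21100 / (0.50 × 5.67×10⁻⁸ × 0.0160))^(1/4).
T = (4.65×10^13)^(1/4) = 2610 K.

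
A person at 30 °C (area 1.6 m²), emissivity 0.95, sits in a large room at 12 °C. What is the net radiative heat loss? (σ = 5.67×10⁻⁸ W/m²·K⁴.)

Convert: 30 °C = 303 K; 12 °C = 285 K.
Q = εσA(T⁴ − T_s⁴). T⁴ − T_s⁴ = (303)⁴ − (285)⁴ = 8.43×10^9 − 6.60×10^9 = 1.83×10^9 K⁴.
Q = 0.95 × 5.67×10⁻⁸ × 1.60 × 1.83×10^9 = 158 W.

Q ≈ 158 W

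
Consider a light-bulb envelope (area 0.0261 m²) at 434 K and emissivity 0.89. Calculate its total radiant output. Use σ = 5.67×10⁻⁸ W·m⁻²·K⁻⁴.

P = εσAT⁴ = 0.89 × 5.67×10⁻⁸ × 0.0261 × (434)⁴ = 0.89 × 5.67×10⁻⁸ × 0.0261 × 3.55×10^10.
P = 46.7 W.

P ≈ 46.7 W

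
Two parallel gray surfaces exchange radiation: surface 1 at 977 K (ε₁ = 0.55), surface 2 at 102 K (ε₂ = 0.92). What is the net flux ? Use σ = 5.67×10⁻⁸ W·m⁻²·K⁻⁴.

q ≈ 27100 W/m²

For two large parallel gray plates, q = σ(T₁⁴ − T₂⁴) / (1/ε₁ + 1/ε₂ − 1).
1/ε₁ + 1/ε₂ − 1 = 1/0.55 + 1/0.92 − 1 = 1.905.
T₁⁴ − T₂⁴ = 9.11×10^11 − 1.08×10^8 = 9.11×10^11 K⁴.
q = 5.67×10⁻⁸ × 9.11×10^11 / 1.905 = 27100 W/m².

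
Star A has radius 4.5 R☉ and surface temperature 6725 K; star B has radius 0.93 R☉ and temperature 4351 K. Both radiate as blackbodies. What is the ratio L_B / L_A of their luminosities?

L_B/L_A ≈ 7.48×10^-3

L = 4πR²σT⁴ ∝ R²T⁴, so L_B/L_A = (0.93/4.5)² × (4351/6725)⁴ = 0.0427 × 0.175 = 7.48×10^-3.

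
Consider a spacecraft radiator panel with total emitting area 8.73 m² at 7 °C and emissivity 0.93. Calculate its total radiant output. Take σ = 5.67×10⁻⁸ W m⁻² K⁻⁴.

P ≈ 2830 W

7 °C = 280 K.
P = εσAT⁴ = 0.93 × 5.67×10⁻⁸ × 8.73 × (280)⁴ = 0.93 × 5.67×10⁻⁸ × 8.73 × 6.15×10^9.
P = 2830 W.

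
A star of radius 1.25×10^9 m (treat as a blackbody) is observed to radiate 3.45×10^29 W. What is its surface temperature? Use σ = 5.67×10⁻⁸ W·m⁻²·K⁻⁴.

A = 4πr² = 4π × (1.25×10^9)² = 1.96×10^19 m².
From P = σAT⁴, T = (P / σA)^(1/4) = (3.45×10^29 / (5.67×10⁻⁸ × 1.96×10^19))^(1/4).
T = (3.10×10^17)^(1/4) = 23600 K.

T ≈ 23600 K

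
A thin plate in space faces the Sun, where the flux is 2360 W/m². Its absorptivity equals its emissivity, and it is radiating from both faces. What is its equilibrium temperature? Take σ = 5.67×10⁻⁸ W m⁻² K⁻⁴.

Absorbed flux αS = emitted flux 2εσT⁴ per unit area; with α = ε this gives T = (S/2σ)^(1/4).
T = (2360 / (2 × 5.67×10⁻⁸))^(1/4) = (2.08×10^10)^(1/4).
T = 380 K.

T ≈ 380 K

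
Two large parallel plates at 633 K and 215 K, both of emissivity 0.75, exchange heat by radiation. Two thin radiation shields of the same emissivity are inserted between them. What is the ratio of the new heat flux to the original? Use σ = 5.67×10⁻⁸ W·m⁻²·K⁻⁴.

ratio ≈ 0.333

With N identical shields there are N+1 = 3 gaps in series, each with the same radiative resistance, so the flux falls to 1/(N+1) of its unshielded value.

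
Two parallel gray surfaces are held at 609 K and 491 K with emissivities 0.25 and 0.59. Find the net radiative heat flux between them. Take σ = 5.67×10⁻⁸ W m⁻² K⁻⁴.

For two large parallel gray plates, q = σ(T₁⁴ − T₂⁴) / (1/ε₁ + 1/ε₂ − 1).
1/ε₁ + 1/ε₂ − 1 = 1/0.25 + 1/0.59 − 1 = 4.695.
T₁⁴ − T₂⁴ = 1.38×10^11 − 5.81×10^10 = 7.94×10^10 K⁴.
q = 5.67×10⁻⁸ × 7.94×10^10 / 4.695 = 959 W/m².

q ≈ 959 W/m²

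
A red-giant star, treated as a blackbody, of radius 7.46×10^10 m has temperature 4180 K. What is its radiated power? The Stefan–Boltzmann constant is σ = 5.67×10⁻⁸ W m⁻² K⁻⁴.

A = 4πr² = 4π × (7.46×10^10)² = 6.99×10^22 m².
P = σAT⁴ = 5.67×10⁻⁸ × 6.99×10^22 × (4180)⁴ = 5.67×10⁻⁸ × 6.99×10^22 × 3.05×10^14.
P = 1.21×10^30 W.

P ≈ 1.21×10^30 W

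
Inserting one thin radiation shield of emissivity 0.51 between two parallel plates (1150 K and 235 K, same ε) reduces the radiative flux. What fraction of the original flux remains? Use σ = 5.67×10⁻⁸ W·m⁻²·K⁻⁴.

ratio ≈ 0.500

With N identical shields there are N+1 = 2 gaps in series, each with the same radiative resistance, so the flux falls to 1/(N+1) of its unshielded value.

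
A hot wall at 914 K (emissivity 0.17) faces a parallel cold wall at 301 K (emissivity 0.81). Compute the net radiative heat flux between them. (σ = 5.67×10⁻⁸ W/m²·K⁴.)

For two large parallel gray plates, q = σ(T₁⁴ − T₂⁴) / (1/ε₁ + 1/ε₂ − 1).
1/ε₁ + 1/ε₂ − 1 = 1/0.17 + 1/0.81 − 1 = 6.117.
T₁⁴ − T₂⁴ = 6.98×10^11 − 8.21×10^9 = 6.90×10^11 K⁴.
q = 5.67×10⁻⁸ × 6.90×10^11 / 6.117 = 6390 W/m².

q ≈ 6390 W/m²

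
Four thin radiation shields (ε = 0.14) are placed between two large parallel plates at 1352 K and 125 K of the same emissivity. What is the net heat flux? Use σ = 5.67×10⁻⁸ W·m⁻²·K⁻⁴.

Each of the 5 gaps contributes resistance (2/ε − 1) = 2/0.14 − 1 = 13.29; total = 66.43.
q = σ(T₁⁴ − T₂⁴) / 66.43 = 5.67×10⁻⁸ × 3.34×10^12 / 66.43 = 2850 W/m².

q ≈ 2850 W/m²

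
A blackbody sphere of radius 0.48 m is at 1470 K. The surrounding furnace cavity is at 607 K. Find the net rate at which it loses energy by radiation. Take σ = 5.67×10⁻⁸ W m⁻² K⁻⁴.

A = 4πr² = 4π × (0.48)² = 2.90 m².
Q = σA(T⁴ − T_s⁴). T⁴ − T_s⁴ = (1470)⁴ − (607)⁴ = 4.67×10^12 − 1.36×10^11 = 4.53×10^12 K⁴.
Q = 5.67×10⁻⁸ × 2.90 × 4.53×10^12 = 7.44×10^5 W.

Q ≈ 7.44×10^5 W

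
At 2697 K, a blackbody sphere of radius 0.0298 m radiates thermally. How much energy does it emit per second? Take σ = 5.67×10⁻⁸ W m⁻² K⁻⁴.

A = 4πr² = 4π × (0.0298)² = 0.0112 m².
P = σAT⁴ = 5.67×10⁻⁸ × 0.0112 × (2697)⁴ = 5.67×10⁻⁸ × 0.0112 × 5.29×10^13.
P = 33500 W.

P ≈ 33500 W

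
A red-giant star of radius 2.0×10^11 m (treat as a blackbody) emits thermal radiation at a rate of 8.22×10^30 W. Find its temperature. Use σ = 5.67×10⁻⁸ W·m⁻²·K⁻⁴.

T ≈ 4120 K

A = 4πr² = 4π × (2.0×10^11)² = 5.03×10^23 m².
From P = σAT⁴, T = (P / σA)^(1/4) = (8.22×10^30 / (5.67×10⁻⁸ × 5.03×10^23))^(1/4).
T = (2.88×10^14)^(1/4) = 4120 K.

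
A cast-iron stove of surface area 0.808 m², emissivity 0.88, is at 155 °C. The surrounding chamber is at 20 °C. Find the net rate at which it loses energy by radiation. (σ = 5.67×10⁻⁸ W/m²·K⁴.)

Q ≈ 1060 W

Convert: 155 °C = 428 K; 20 °C = 293 K.
Q = εσA(T⁴ − T_s⁴). T⁴ − T_s⁴ = (428)⁴ − (293)⁴ = 3.36×10^10 − 7.37×10^9 = 2.62×10^10 K⁴.
Q = 0.88 × 5.67×10⁻⁸ × 0.808 × 2.62×10^10 = 1060 W.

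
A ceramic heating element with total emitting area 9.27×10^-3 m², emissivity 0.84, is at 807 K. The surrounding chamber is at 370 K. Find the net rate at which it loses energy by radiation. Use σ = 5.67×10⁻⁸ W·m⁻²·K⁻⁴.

Q ≈ 179 W

Q = εσA(T⁴ − T_s⁴). T⁴ − T_s⁴ = (807)⁴ − (370)⁴ = 4.24×10^11 − 1.87×10^10 = 4.05×10^11 K⁴.
Q = 0.84 × 5.67×10⁻⁸ × 9.27×10^-3 × 4.05×10^11 = 179 W.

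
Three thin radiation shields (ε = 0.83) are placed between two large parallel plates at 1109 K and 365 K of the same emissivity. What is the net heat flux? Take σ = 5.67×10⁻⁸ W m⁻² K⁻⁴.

Each of the 4 gaps contributes resistance (2/ε − 1) = 2/0.83 − 1 = 1.410; total = 5.639.
q = σ(T₁⁴ − T₂⁴) / 5.639 = 5.67×10⁻⁸ × 1.49×10^12 / 5.639 = 15000 W/m².

q ≈ 15000 W/m²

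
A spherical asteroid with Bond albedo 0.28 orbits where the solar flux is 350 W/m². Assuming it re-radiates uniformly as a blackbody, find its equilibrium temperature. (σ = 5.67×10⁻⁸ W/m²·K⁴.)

T ≈ 183 K

Power absorbed = (1−a)S·πR²; power emitted = 4πR²σT⁴. Equating and cancelling πR²:
T = ((1−a)S / 4σ)^(1/4) = (252 / (4 × 5.67×10⁻⁸))^(1/4) = (1.11×10^9)^(1/4).
T = 183 K.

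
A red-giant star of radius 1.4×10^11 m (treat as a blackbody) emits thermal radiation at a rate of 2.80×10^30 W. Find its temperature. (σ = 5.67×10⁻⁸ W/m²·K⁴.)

A = 4πr² = 4π × (1.4×10^11)² = 2.46×10^23 m².
From P = σAT⁴, T = (P / σA)^(1/4) = (2.80×10^30 / (5.67×10⁻⁸ × 2.46×10^23))^(1/4).
T = (2.00×10^14)^(1/4) = 3760 K.

T ≈ 3760 K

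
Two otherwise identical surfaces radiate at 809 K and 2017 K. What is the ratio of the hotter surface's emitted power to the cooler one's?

ratio ≈ 38.6

P ∝ T⁴, so the ratio is (2017/809)⁴ = (2.493)⁴ = 38.6.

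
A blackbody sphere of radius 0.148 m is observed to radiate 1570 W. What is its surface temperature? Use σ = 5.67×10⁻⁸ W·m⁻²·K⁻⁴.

A = 4πr² = 4π × (0.148)² = 0.275 m².
From P = σAT⁴, T = (P / σA)^(1/4) = (1570 / (5.67×10⁻⁸ × 0.275))^(1/4).
T = (1.01×10^11)^(1/4) = 563 K.

T ≈ 563 K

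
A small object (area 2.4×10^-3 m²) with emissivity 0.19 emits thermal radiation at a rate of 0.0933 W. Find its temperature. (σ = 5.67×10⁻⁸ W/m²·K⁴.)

T ≈ 245 K

From P = εσAT⁴, T = (P / εσA)^(1/4) = (0.0933 / (0.19 × 5.67×10⁻⁸ × 2.40×10^-3))^(1/4).
T = (3.61×10^9)^(1/4) = 245 K.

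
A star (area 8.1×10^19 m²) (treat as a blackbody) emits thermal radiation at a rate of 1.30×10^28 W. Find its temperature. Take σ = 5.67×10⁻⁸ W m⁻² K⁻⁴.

T ≈ 7290 K

From P = σAT⁴, T = (P / σA)^(1/4) = (1.30×10^28 / (5.67×10⁻⁸ × 8.10×10^19))^(1/4).
T = (2.83×10^15)^(1/4) = 7290 K.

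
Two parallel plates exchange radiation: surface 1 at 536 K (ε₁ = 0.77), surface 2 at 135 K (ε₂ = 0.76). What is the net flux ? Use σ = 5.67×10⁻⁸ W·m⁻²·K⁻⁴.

For two large parallel gray plates, q = σ(T₁⁴ − T₂⁴) / (1/ε₁ + 1/ε₂ − 1).
1/ε₁ + 1/ε₂ − 1 = 1/0.77 + 1/0.76 − 1 = 1.614.
T₁⁴ − T₂⁴ = 8.25×10^10 − 3.32×10^8 = 8.22×10^10 K⁴.
q = 5.67×10⁻⁸ × 8.22×10^10 / 1.614 = 2890 W/m².

q ≈ 2890 W/m²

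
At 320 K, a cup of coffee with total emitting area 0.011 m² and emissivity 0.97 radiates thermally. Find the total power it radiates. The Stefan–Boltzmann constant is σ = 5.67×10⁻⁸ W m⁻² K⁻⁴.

P ≈ 6.34 W

Stefan–Boltzmann: P = εσAT⁴ = 0.97 × 5.67×10⁻⁸ × 0.0110 × (320)⁴ = 0.97 × 5.67×10⁻⁸ × 0.0110 × 1.05×10^10.
P = 6.34 W.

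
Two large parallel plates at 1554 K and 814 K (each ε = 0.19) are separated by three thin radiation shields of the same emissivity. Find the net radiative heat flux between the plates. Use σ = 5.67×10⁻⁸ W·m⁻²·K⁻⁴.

Each of the 4 gaps contributes resistance (2/ε − 1) = 2/0.19 − 1 = 9.526; total = 38.11.
q = σ(T₁⁴ − T₂⁴) / 38.11 = 5.67×10⁻⁸ × 5.39×10^12 / 38.11 = 8020 W/m².

q ≈ 8020 W/m²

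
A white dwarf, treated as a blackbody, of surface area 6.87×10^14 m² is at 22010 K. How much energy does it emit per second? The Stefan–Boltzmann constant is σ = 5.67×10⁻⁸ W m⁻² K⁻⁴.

P ≈ 9.14×10^24 W

P = σAT⁴ = 5.67×10⁻⁸ × 6.87×10^14 × (22010)⁴ = 5.67×10⁻⁸ × 6.87×10^14 × 2.35×10^17.
P = 9.14×10^24 W.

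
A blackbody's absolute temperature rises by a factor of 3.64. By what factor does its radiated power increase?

factor ≈ 176

P ∝ T⁴, so the power scales as (3.64)⁴ = 176.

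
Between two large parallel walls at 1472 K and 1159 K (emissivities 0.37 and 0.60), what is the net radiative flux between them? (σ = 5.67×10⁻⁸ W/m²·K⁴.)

q ≈ 48600 W/m²

For two large parallel gray plates, q = σ(T₁⁴ − T₂⁴) / (1/ε₁ + 1/ε₂ − 1).
1/ε₁ + 1/ε₂ − 1 = 1/0.37 + 1/0.60 − 1 = 3.369.
T₁⁴ − T₂⁴ = 4.69×10^12 − 1.80×10^12 = 2.89×10^12 K⁴.
q = 5.67×10⁻⁸ × 2.89×10^12 / 3.369 = 48600 W/m².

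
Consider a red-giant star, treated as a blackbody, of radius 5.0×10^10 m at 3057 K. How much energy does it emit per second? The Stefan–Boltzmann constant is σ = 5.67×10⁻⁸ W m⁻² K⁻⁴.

A = 4πr² = 4π × (5.0×10^10)² = 3.14×10^22 m².
P = σAT⁴ = 5.67×10⁻⁸ × 3.14×10^22 × (3057)⁴ = 5.67×10⁻⁸ × 3.14×10^22 × 8.73×10^13.
P = 1.56×10^29 W.

P ≈ 1.56×10^29 W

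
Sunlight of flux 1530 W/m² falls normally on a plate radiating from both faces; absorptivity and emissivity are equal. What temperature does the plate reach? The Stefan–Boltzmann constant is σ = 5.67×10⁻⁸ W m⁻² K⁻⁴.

T ≈ 341 K

Absorbed flux αS = emitted flux 2εσT⁴ per unit area; with α = ε this gives T = (S/2σ)^(1/4).
T = (1530 / (2 × 5.67×10⁻⁸))^(1/4) = (1.35×10^10)^(1/4).
T = 341 K.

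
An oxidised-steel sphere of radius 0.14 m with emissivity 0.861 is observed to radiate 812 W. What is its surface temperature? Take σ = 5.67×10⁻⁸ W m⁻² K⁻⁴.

A = 4πr² = 4π × (0.14)² = 0.246 m².
From P = εσAT⁴, T = (P / εσA)^(1/4) = (812 / (0.861 × 5.67×10⁻⁸ × 0.246))^(1/4).
T = (6.75×10^10)^(1/4) = 510 K.

T ≈ 510 K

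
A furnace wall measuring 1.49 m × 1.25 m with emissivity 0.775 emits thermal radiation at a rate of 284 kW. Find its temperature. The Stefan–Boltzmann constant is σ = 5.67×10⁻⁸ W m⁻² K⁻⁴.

A = 1.49 × 1.25 = 1.86 m².
From P = εσAT⁴, T = (P / εσA)^(1/4) = (2.84×10^5 / (0.775 × 5.67×10⁻⁸ × 1.86))^(1/4).
T = (3.47×10^12)^(1/4) = 1360 K.

T ≈ 1360 K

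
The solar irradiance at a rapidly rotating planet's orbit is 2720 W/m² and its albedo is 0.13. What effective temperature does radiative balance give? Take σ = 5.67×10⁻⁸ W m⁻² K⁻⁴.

T ≈ 320 K

Power absorbed = (1−a)S·πR²; power emitted = 4πR²σT⁴. Equating and cancelling πR²:
T = ((1−a)S / 4σ)^(1/4) = (2370 / (4 × 5.67×10⁻⁸))^(1/4) = (1.04×10^10)^(1/4).
T = 320 K.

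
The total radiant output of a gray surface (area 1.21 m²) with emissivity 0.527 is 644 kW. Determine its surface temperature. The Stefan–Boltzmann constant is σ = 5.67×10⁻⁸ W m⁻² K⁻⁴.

T ≈ 2050 K

From P = εσAT⁴, T = (P / εσA)^(1/4) = (6.44×10^5 / (0.527 × 5.67×10⁻⁸ × 1.21))^(1/4).
T = (1.78×10^13)^(1/4) = 2050 K.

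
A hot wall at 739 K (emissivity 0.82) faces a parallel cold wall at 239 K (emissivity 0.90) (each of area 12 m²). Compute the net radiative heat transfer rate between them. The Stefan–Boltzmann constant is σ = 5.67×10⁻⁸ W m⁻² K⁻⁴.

For two large parallel gray plates, q = σ(T₁⁴ − T₂⁴) / (1/ε₁ + 1/ε₂ − 1).
1/ε₁ + 1/ε₂ − 1 = 1/0.82 + 1/0.90 − 1 = 1.331.
T₁⁴ − T₂⁴ = 2.98×10^11 − 3.26×10^9 = 2.95×10^11 K⁴.
q = 5.67×10⁻⁸ × 2.95×10^11 / 1.331 = 12600 W/m².
Q = q·A = 12600 × 12 = 1.51×10^5 W.

Q ≈ 1.51×10^5 W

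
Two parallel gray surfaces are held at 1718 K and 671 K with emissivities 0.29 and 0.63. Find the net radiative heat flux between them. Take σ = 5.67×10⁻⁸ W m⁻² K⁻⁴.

For two large parallel gray plates, q = σ(T₁⁴ − T₂⁴) / (1/ε₁ + 1/ε₂ − 1).
1/ε₁ + 1/ε₂ − 1 = 1/0.29 + 1/0.63 − 1 = 4.036.
T₁⁴ − T₂⁴ = 8.71×10^12 − 2.03×10^11 = 8.51×10^12 K⁴.
q = 5.67×10⁻⁸ × 8.51×10^12 / 4.036 = 1.20×10^5 W/m².

q ≈ 1.20×10^5 W/m²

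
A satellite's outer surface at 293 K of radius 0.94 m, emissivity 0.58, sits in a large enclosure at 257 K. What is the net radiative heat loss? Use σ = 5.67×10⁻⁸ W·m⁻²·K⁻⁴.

Q ≈ 1100 W

A = 4πr² = 4π × (0.94)² = 11.1 m².
Q = εσA(T⁴ − T_s⁴). T⁴ − T_s⁴ = (293)⁴ − (257)⁴ = 7.37×10^9 − 4.36×10^9 = 3.01×10^9 K⁴.
Q = 0.58 × 5.67×10⁻⁸ × 11.1 × 3.01×10^9 = 1100 W.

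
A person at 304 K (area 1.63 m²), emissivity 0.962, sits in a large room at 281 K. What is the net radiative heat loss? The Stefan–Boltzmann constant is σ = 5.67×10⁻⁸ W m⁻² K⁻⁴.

Q ≈ 205 W

Q = εσA(T⁴ − T_s⁴). T⁴ − T_s⁴ = (304)⁴ − (281)⁴ = 8.54×10^9 − 6.23×10^9 = 2.31×10^9 K⁴.
Q = 0.962 × 5.67×10⁻⁸ × 1.63 × 2.31×10^9 = 205 W.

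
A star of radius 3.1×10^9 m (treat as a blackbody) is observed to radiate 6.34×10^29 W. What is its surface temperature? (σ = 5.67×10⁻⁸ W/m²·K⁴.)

A = 4πr² = 4π × (3.1×10^9)² = 1.21×10^20 m².
From P = σAT⁴, T = (P / σA)^(1/4) = (6.34×10^29 / (5.67×10⁻⁸ × 1.21×10^20))^(1/4).
T = (9.26×10^16)^(1/4) = 17400 K.

T ≈ 17400 K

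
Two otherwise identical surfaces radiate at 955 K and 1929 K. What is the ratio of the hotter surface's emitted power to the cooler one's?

P ∝ T⁴, so the ratio is (1929/955)⁴ = (2.020)⁴ = 16.6.

ratio ≈ 16.6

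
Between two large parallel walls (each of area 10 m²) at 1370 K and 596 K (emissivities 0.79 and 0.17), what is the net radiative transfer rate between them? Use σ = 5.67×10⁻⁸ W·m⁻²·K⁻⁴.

Q ≈ 3.13×10^5 W

For two large parallel gray plates, q = σ(T₁⁴ − T₂⁴) / (1/ε₁ + 1/ε₂ − 1).
1/ε₁ + 1/ε₂ − 1 = 1/0.79 + 1/0.17 − 1 = 6.148.
T₁⁴ − T₂⁴ = 3.52×10^12 − 1.26×10^11 = 3.40×10^12 K⁴.
q = 5.67×10⁻⁸ × 3.40×10^12 / 6.148 = 31300 W/m².
Q = q·A = 31300 × 10 = 3.13×10^5 W.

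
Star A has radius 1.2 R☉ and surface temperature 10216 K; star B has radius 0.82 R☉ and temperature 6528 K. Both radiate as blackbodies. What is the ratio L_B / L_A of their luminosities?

L_B/L_A ≈ 0.0779

L = 4πR²σT⁴ ∝ R²T⁴, so L_B/L_A = (0.82/1.2)² × (6528/10216)⁴ = 0.467 × 0.167 = 0.0779.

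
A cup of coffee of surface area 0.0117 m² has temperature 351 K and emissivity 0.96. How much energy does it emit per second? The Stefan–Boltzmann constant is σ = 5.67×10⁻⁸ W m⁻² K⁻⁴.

P ≈ 9.67 W

P = εσAT⁴ = 0.96 × 5.67×10⁻⁸ × 0.0117 × (351)⁴ = 0.96 × 5.67×10⁻⁸ × 0.0117 × 1.52×10^10.
P = 9.67 W.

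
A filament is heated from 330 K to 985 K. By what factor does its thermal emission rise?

P ∝ T⁴, so the ratio is (985/330)⁴ = (2.985)⁴ = 79.4.

ratio ≈ 79.4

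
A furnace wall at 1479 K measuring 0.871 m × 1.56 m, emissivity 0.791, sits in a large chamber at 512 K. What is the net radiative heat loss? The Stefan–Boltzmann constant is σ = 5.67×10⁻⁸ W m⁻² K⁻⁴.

Q ≈ 2.87×10^5 W

A = 0.871 × 1.56 = 1.36 m².
Q = εσA(T⁴ − T_s⁴). T⁴ − T_s⁴ = (1479)⁴ − (512)⁴ = 4.78×10^12 − 6.87×10^10 = 4.72×10^12 K⁴.
Q = 0.791 × 5.67×10⁻⁸ × 1.36 × 4.72×10^12 = 2.87×10^5 W.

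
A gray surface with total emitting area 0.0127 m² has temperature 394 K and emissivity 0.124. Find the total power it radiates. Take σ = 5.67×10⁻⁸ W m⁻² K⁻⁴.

P ≈ 2.15 W

P = εσAT⁴ = 0.124 × 5.67×10⁻⁸ × 0.0127 × (394)⁴ = 0.124 × 5.67×10⁻⁸ × 0.0127 × 2.41×10^10.
P = 2.15 W.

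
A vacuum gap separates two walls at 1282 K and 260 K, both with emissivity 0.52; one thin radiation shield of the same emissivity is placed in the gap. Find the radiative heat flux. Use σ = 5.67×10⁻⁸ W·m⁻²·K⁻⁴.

q ≈ 26900 W/m²

Each of the 2 gaps contributes resistance (2/ε − 1) = 2/0.52 − 1 = 2.846; total = 5.692.
q = σ(T₁⁴ − T₂⁴) / 5.692 = 5.67×10⁻⁸ × 2.70×10^12 / 5.692 = 26900 W/m².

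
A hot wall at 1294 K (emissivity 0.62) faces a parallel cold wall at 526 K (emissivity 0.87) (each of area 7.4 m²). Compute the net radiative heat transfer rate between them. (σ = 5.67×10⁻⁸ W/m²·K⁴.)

For two large parallel gray plates, q = σ(T₁⁴ − T₂⁴) / (1/ε₁ + 1/ε₂ − 1).
1/ε₁ + 1/ε₂ − 1 = 1/0.62 + 1/0.87 − 1 = 1.762.
T₁⁴ − T₂⁴ = 2.80×10^12 − 7.65×10^10 = 2.73×10^12 K⁴.
q = 5.67×10⁻⁸ × 2.73×10^12 / 1.762 = 87700 W/m².
Q = q·A = 87700 × 7.4 = 6.49×10^5 W.

Q ≈ 6.49×10^5 W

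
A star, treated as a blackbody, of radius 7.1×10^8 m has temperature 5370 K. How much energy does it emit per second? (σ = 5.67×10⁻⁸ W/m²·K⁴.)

P ≈ 2.99×10^26 W

A = 4πr² = 4π × (7.1×10^8)² = 6.33×10^18 m².
P = σAT⁴ = 5.67×10⁻⁸ × 6.33×10^18 × (5370)⁴ = 5.67×10⁻⁸ × 6.33×10^18 × 8.32×10^14.
P = 2.99×10^26 W.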